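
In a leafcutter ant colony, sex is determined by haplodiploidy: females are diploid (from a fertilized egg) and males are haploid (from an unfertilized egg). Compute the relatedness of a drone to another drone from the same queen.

Haploid brothers each carry a random half of the queen's diploid genome, so on average they share half: r = 1/2.

0.5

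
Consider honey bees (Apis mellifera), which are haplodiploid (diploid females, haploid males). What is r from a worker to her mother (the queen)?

One meiotic link between diploid queen and diploid daughter: r = 1/2.

0.5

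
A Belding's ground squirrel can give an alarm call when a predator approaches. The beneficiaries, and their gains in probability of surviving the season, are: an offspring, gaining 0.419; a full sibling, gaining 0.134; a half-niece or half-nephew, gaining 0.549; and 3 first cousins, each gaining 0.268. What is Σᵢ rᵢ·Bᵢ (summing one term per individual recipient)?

0.445625

r to an offspring = 1/2 (one parent–offspring link: r = (1/2)^1 = 1/2).
r to a full sibling = 0.5 (full sibs share both parents — two paths of length 2: r = 2·(1/2)^2 = 1/2).
r to a half-niece or half-nephew = 0.125 (half-aunt/uncle↔niece/nephew: one path of length 3: r = (1/2)^3 = 1/8).
r to a first cousin = 1/8 (first cousins share one grandparent pair — two paths of length 4: r = 2·(1/2)^4 = 1/8).
Summing one r·B term per recipient: 1·0.5·0.419 + 1·0.5·0.134 + 1·0.125·0.549 + 3·0.125·0.268 = 0.445625.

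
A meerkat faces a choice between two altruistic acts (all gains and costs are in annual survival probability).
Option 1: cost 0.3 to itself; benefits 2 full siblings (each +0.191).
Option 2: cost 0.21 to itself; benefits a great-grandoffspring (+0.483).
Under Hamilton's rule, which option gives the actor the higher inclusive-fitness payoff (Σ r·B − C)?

Option 1

Option 1: r to a full sibling = 0.5.
Option 1: Σ r·B − C = (2·0.5·0.191) − 0.3 = -0.109.
Option 2: r to a great-grandoffspring = 0.125.
Option 2: Σ r·B − C = (1·0.125·0.483) − 0.21 = -0.149625.
Option 1 has the higher net inclusive-fitness payoff.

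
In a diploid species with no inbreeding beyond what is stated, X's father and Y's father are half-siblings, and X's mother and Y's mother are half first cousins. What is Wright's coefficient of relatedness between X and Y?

0.078125

With two independent routes of shared ancestry, r is the sum of the two contributions.
X and Y are related in two ways: half first cousins through their fathers (r = 1/16) and half second cousins through their mothers (r = 1/64).
r = 1/16 + 1/64 = 0.078125.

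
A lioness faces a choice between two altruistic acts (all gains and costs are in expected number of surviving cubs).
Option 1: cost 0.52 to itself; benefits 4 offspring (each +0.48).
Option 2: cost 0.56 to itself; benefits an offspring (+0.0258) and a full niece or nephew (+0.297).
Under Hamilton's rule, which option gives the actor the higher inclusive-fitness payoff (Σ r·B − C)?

Option 1

Option 1: r to an offspring = 0.5.
Option 1: Σ r·B − C = (4·0.5·0.48) − 0.52 = 0.44.
Option 2: r to an offspring = 0.5.
Option 2: r to a full niece or nephew = 0.25.
Option 2: Σ r·B − C = (1·0.5·0.0258 + 1·0.25·0.297) − 0.56 = -0.47285.
Option 1 has the higher net inclusive-fitness payoff.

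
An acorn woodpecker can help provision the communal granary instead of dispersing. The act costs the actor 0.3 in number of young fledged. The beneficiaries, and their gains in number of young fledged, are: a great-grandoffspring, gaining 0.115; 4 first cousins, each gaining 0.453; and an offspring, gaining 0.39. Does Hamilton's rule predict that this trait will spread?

Hamilton's rule: the trait is favored when the sum of r·B over every recipient exceeds the actor's cost C.
r to a great-grandoffspring = 0.125 (three parent–offspring links: r = (1/2)^3 = 1/8).
r to a first cousin = 0.125 (first cousins share one grandparent pair — two paths of length 4: r = 2·(1/2)^4 = 1/8).
r to an offspring = 1/2 (one parent–offspring link: r = (1/2)^1 = 1/2).
Summing one r·B term per recipient: 1·0.125·0.115 + 4·0.125·0.453 + 1·0.5·0.39 = 0.435875.
0.435875 > 0.3: the indirect benefit exceeds the cost.

Yes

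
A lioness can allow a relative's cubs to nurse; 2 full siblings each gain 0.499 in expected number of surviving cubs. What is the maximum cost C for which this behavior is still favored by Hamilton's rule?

0.499

r to a full sibling = 1/2 (full sibs share both parents — two paths of length 2: r = 2·(1/2)^2 = 1/2).
Hamilton's rule: n·r·B > C, so the trait is favored while C < n·r·B = 2·0.5·0.499 = 0.499.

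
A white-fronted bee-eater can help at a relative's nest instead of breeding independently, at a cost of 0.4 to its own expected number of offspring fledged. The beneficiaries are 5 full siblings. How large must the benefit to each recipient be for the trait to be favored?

r to a full sibling = 1/2 (full sibs share both parents — two paths of length 2: r = 2·(1/2)^2 = 1/2).
Hamilton's rule with n recipients of equal r: n·r·B > C, so B > C/(n·r) = 0.4/(5·0.5) = 0.16.

0.16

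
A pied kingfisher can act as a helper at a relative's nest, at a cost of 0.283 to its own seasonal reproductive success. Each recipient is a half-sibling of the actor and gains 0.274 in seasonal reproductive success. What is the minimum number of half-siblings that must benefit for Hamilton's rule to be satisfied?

5

r to a half-sibling = 0.25 (half-sibs share one parent — one path of length 2: r = (1/2)^2 = 1/4).
Hamilton's rule: n·r·B > C  ⇒  n > C/(r·B) = 0.283/(0.25·0.274) = 4.131.
The smallest integer exceeding 4.131 is 5.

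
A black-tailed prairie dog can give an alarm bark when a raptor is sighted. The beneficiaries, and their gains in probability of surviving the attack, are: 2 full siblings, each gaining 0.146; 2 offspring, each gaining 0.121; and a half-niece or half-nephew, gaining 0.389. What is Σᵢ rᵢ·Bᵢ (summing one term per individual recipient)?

r to a full sibling = 1/2 (full sibs share both parents — two paths of length 2: r = 2·(1/2)^2 = 1/2).
r to an offspring = 0.5 (one parent–offspring link: r = (1/2)^1 = 1/2).
r to a half-niece or half-nephew = 1/8 (half-aunt/uncle↔niece/nephew: one path of length 3: r = (1/2)^3 = 1/8).
Summing one r·B term per recipient: 2·0.5·0.146 + 2·0.5·0.121 + 1·0.125·0.389 = 0.315625.

0.315625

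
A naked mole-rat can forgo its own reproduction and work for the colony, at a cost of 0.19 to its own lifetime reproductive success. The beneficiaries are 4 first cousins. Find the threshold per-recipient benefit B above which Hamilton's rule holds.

r to a first cousin = 0.125 (first cousins share one grandparent pair — two paths of length 4: r = 2·(1/2)^4 = 1/8).
Hamilton's rule with n recipients of equal r: n·r·B > C, so B > C/(n·r) = 0.19/(4·0.125) = 0.38.

0.38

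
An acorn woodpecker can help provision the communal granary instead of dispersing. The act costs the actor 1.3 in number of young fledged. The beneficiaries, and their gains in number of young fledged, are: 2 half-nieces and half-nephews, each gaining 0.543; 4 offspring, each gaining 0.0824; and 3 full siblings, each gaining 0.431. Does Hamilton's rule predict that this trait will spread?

Hamilton's rule: the trait is favored when the sum of r·B over every recipient exceeds the actor's cost C.
r to a half-niece or half-nephew = 0.125 (half-aunt/uncle↔niece/nephew: one path of length 3: r = (1/2)^3 = 1/8).
r to an offspring = 1/2 (one parent–offspring link: r = (1/2)^1 = 1/2).
r to a full sibling = 0.5 (full sibs share both parents — two paths of length 2: r = 2·(1/2)^2 = 1/2).
Summing one r·B term per recipient: 2·0.125·0.543 + 4·0.5·0.0824 + 3·0.5·0.431 = 0.94705.
0.94705 < 1.3: the indirect benefit is less than the cost.

No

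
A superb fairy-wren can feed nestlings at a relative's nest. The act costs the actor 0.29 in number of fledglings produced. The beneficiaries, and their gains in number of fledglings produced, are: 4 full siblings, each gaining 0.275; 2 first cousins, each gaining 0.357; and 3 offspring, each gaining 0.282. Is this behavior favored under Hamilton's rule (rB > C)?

Hamilton's rule: the trait is favored when the sum of r·B over every recipient exceeds the actor's cost C.
r to a full sibling = 1/2 (full sibs share both parents — two paths of length 2: r = 2·(1/2)^2 = 1/2).
r to a first cousin = 0.125 (first cousins share one grandparent pair — two paths of length 4: r = 2·(1/2)^4 = 1/8).
r to an offspring = 0.5 (one parent–offspring link: r = (1/2)^1 = 1/2).
Summing one r·B term per recipient: 4·0.5·0.275 + 2·0.125·0.357 + 3·0.5·0.282 = 1.06225.
1.06225 > 0.29: the indirect benefit exceeds the cost.

Yes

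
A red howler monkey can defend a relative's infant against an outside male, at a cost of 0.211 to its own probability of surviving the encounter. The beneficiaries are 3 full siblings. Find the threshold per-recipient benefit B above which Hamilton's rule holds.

r to a full sibling = 0.5 (full sibs share both parents — two paths of length 2: r = 2·(1/2)^2 = 1/2).
Hamilton's rule with n recipients of equal r: n·r·B > C, so B > C/(n·r) = 0.211/(3·0.5) = 0.1407.

0.1407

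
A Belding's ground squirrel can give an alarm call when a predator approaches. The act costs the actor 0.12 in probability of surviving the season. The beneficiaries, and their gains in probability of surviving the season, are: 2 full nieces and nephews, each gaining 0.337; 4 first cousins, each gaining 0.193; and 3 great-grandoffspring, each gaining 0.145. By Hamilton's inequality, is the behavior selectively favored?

Hamilton's rule: the trait is favored when the sum of r·B over every recipient exceeds the actor's cost C.
r to a full niece or nephew = 1/4 (full aunt/uncle↔niece/nephew: two paths of length 3 through the shared grandparent pair: r = 2·(1/2)^3 = 1/4).
r to a first cousin = 1/8 (first cousins share one grandparent pair — two paths of length 4: r = 2·(1/2)^4 = 1/8).
r to a great-grandoffspring = 1/8 (three parent–offspring links: r = (1/2)^3 = 1/8).
Summing one r·B term per recipient: 2·0.25·0.337 + 4·0.125·0.193 + 3·0.125·0.145 = 0.319375.
0.319375 > 0.12: the indirect benefit exceeds the cost.

Yes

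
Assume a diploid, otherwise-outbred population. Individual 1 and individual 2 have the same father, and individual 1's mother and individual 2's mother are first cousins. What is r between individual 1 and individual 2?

0.28125

Relatedness sums over independent paths through distinct common ancestors.
Individual 1 and individual 2 are related in two ways: half-sibs through their shared father (r = 1/4) and second cousins through their mothers (r = 1/32).
r = 1/4 + 1/32 = 0.28125.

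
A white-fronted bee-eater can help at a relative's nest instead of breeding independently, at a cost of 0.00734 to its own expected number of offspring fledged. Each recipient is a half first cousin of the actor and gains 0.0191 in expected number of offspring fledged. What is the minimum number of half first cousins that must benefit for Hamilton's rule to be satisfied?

r to a half first cousin = 0.0625 (half first cousins share one grandparent — one path of length 4: r = (1/2)^4 = 1/16).
Hamilton's rule: n·r·B > C  ⇒  n > C/(r·B) = 0.00734/(0.0625·0.0191) = 6.149.
The smallest integer exceeding 6.149 is 7.

7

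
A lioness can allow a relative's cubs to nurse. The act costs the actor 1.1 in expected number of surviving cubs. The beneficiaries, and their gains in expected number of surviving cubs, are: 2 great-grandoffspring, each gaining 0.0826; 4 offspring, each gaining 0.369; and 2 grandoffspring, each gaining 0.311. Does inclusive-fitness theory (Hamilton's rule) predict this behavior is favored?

Hamilton's rule: the trait is favored when the sum of r·B over every recipient exceeds the actor's cost C.
r to a great-grandoffspring = 1/8 (three parent–offspring links: r = (1/2)^3 = 1/8).
r to an offspring = 0.5 (one parent–offspring link: r = (1/2)^1 = 1/2).
r to a grandoffspring = 0.25 (two parent–offspring links: r = (1/2)^2 = 1/4).
Summing one r·B term per recipient: 2·0.125·0.0826 + 4·0.5·0.369 + 2·0.25·0.311 = 0.91415.
0.91415 < 1.1: the indirect benefit is less than the cost.

No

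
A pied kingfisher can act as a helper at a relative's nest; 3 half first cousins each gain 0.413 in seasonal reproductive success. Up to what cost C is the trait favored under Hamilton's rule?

r to a half first cousin = 0.0625 (half first cousins share one grandparent — one path of length 4: r = (1/2)^4 = 1/16).
Hamilton's rule: n·r·B > C, so the trait is favored while C < n·r·B = 3·0.0625·0.413 = 0.0774375.

0.0774375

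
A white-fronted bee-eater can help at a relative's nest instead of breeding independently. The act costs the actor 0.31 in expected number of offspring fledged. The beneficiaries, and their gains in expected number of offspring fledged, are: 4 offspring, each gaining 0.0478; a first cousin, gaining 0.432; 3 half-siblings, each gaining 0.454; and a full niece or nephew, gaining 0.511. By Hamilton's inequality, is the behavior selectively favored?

Hamilton's rule: the trait is favored when the sum of r·B over every recipient exceeds the actor's cost C.
r to an offspring = 1/2 (one parent–offspring link: r = (1/2)^1 = 1/2).
r to a first cousin = 1/8 (first cousins share one grandparent pair — two paths of length 4: r = 2·(1/2)^4 = 1/8).
r to a half-sibling = 0.25 (half-sibs share one parent — one path of length 2: r = (1/2)^2 = 1/4).
r to a full niece or nephew = 0.25 (full aunt/uncle↔niece/nephew: two paths of length 3 through the shared grandparent pair: r = 2·(1/2)^3 = 1/4).
Summing one r·B term per recipient: 4·0.5·0.0478 + 1·0.125·0.432 + 3·0.25·0.454 + 1·0.25·0.511 = 0.61785.
0.61785 > 0.31: the indirect benefit exceeds the cost.

Yes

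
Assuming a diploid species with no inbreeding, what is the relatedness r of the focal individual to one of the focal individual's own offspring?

0.5

Each parent–offspring link contributes a factor of 1/2, and independent paths through distinct common ancestors add.
One parent–offspring link: r = (1/2)^1 = 1/2.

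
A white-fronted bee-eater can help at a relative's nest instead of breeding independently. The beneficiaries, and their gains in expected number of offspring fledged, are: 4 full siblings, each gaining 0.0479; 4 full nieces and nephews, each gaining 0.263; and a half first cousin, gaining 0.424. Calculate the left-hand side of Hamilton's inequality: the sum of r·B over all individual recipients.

r to a full sibling = 0.5 (full sibs share both parents — two paths of length 2: r = 2·(1/2)^2 = 1/2).
r to a full niece or nephew = 0.25 (full aunt/uncle↔niece/nephew: two paths of length 3 through the shared grandparent pair: r = 2·(1/2)^3 = 1/4).
r to a half first cousin = 0.0625 (half first cousins share one grandparent — one path of length 4: r = (1/2)^4 = 1/16).
Summing one r·B term per recipient: 4·0.5·0.0479 + 4·0.25·0.263 + 1·0.0625·0.424 = 0.3853.

0.3853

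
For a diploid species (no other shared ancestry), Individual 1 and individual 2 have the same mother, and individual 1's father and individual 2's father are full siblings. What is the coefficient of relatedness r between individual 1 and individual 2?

0.375

With two independent routes of shared ancestry, r is the sum of the two contributions.
Individual 1 and individual 2 are related in two ways: half-sibs through their shared mother (r = 1/4) and first cousins through their fathers (r = 1/8).
r = 1/4 + 1/8 = 3/8 = 0.375.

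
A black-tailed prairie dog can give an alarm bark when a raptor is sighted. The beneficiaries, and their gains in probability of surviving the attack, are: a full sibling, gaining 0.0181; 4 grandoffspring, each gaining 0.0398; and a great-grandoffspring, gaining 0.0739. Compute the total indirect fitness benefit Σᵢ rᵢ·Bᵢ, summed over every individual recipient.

r to a full sibling = 0.5 (full sibs share both parents — two paths of length 2: r = 2·(1/2)^2 = 1/2).
r to a grandoffspring = 0.25 (two parent–offspring links: r = (1/2)^2 = 1/4).
r to a great-grandoffspring = 0.125 (three parent–offspring links: r = (1/2)^3 = 1/8).
Summing one r·B term per recipient: 1·0.5·0.0181 + 4·0.25·0.0398 + 1·0.125·0.0739 = 0.0580875.

0.0580875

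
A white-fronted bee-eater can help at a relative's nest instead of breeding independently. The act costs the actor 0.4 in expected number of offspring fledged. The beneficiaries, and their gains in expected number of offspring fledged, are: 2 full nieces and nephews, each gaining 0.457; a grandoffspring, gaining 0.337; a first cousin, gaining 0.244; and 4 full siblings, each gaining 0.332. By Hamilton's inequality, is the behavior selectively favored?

Yes

Hamilton's rule: the trait is favored when the sum of r·B over every recipient exceeds the actor's cost C.
r to a full niece or nephew = 1/4 (full aunt/uncle↔niece/nephew: two paths of length 3 through the shared grandparent pair: r = 2·(1/2)^3 = 1/4).
r to a grandoffspring = 1/4 (two parent–offspring links: r = (1/2)^2 = 1/4).
r to a first cousin = 1/8 (first cousins share one grandparent pair — two paths of length 4: r = 2·(1/2)^4 = 1/8).
r to a full sibling = 0.5 (full sibs share both parents — two paths of length 2: r = 2·(1/2)^2 = 1/2).
Summing one r·B term per recipient: 2·0.25·0.457 + 1·0.25·0.337 + 1·0.125·0.244 + 4·0.5·0.332 = 1.00725.
1.00725 > 0.4: the indirect benefit exceeds the cost.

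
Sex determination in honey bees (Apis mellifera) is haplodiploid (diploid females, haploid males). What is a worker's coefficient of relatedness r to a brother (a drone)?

0.25

Her haploid brother carries none of their father's genes and a random half of their mother's genome; that half matches the maternal half of her own genome with probability 1/2: r = 1/2 · 1/2 = 1/4.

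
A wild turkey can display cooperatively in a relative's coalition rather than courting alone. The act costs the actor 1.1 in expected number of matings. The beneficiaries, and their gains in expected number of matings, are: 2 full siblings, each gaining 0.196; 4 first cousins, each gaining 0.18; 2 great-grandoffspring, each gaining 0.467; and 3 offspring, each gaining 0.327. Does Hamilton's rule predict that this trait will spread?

Hamilton's rule: the trait is favored when the sum of r·B over every recipient exceeds the actor's cost C.
r to a full sibling = 1/2 (full sibs share both parents — two paths of length 2: r = 2·(1/2)^2 = 1/2).
r to a first cousin = 1/8 (first cousins share one grandparent pair — two paths of length 4: r = 2·(1/2)^4 = 1/8).
r to a great-grandoffspring = 1/8 (three parent–offspring links: r = (1/2)^3 = 1/8).
r to an offspring = 0.5 (one parent–offspring link: r = (1/2)^1 = 1/2).
Summing one r·B term per recipient: 2·0.5·0.196 + 4·0.125·0.18 + 2·0.125·0.467 + 3·0.5·0.327 = 0.89325.
0.89325 < 1.1: the indirect benefit is less than the cost.

No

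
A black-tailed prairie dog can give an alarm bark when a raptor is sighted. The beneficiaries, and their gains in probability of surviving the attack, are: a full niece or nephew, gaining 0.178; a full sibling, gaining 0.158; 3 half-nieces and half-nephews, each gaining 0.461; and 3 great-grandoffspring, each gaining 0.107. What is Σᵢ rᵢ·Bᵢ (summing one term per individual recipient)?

0.3365

r to a full niece or nephew = 0.25 (full aunt/uncle↔niece/nephew: two paths of length 3 through the shared grandparent pair: r = 2·(1/2)^3 = 1/4).
r to a full sibling = 1/2 (full sibs share both parents — two paths of length 2: r = 2·(1/2)^2 = 1/2).
r to a half-niece or half-nephew = 1/8 (half-aunt/uncle↔niece/nephew: one path of length 3: r = (1/2)^3 = 1/8).
r to a great-grandoffspring = 0.125 (three parent–offspring links: r = (1/2)^3 = 1/8).
Summing one r·B term per recipient: 1·0.25·0.178 + 1·0.5·0.158 + 3·0.125·0.461 + 3·0.125·0.107 = 0.3365.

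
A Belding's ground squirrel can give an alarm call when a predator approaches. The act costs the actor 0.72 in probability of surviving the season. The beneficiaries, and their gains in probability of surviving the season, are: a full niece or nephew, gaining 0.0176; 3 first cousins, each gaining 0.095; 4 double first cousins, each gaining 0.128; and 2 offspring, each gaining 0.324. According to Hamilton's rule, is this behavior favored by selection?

No

Hamilton's rule: the trait is favored when the sum of r·B over every recipient exceeds the actor's cost C.
r to a full niece or nephew = 1/4 (full aunt/uncle↔niece/nephew: two paths of length 3 through the shared grandparent pair: r = 2·(1/2)^3 = 1/4).
r to a first cousin = 1/8 (first cousins share one grandparent pair — two paths of length 4: r = 2·(1/2)^4 = 1/8).
r to a double first cousin = 0.25 (double first cousins share both grandparent pairs — four paths of length 4: r = 4·(1/2)^4 = 1/4).
r to an offspring = 1/2 (one parent–offspring link: r = (1/2)^1 = 1/2).
Summing one r·B term per recipient: 1·0.25·0.0176 + 3·0.125·0.095 + 4·0.25·0.128 + 2·0.5·0.324 = 0.492025.
0.492025 < 0.72: the indirect benefit is less than the cost.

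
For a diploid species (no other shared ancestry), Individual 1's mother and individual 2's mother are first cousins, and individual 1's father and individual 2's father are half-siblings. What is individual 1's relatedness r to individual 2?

With two independent routes of shared ancestry, r is the sum of the two contributions.
Individual 1 and individual 2 are related in two ways: second cousins through their mothers (r = 1/32) and half first cousins through their fathers (r = 1/16).
r = 1/32 + 1/16 = 3/32 = 0.09375.

0.09375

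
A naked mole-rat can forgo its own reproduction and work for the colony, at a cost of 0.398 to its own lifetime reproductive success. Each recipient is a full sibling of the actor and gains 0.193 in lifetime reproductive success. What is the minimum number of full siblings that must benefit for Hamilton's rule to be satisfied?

r to a full sibling = 1/2 (full sibs share both parents — two paths of length 2: r = 2·(1/2)^2 = 1/2).
Hamilton's rule: n·r·B > C  ⇒  n > C/(r·B) = 0.398/(0.5·0.193) = 4.124.
The smallest integer exceeding 4.124 is 5.

5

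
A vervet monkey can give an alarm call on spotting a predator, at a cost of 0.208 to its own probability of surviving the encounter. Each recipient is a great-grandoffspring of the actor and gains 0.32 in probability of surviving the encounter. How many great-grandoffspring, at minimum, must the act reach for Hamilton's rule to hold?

r to a great-grandoffspring = 0.125 (three parent–offspring links: r = (1/2)^3 = 1/8).
Hamilton's rule: n·r·B > C  ⇒  n > C/(r·B) = 0.208/(0.125·0.32) = 5.2.
The smallest integer exceeding 5.2 is 6.

6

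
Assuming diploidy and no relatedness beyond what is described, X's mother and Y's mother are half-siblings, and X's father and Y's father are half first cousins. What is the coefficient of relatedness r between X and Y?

Relatedness sums over independent paths through distinct common ancestors.
X and Y are related in two ways: half first cousins through their mothers (r = 1/16) and half second cousins through their fathers (r = 1/64).
r = 1/16 + 1/64 = 0.078125.

0.078125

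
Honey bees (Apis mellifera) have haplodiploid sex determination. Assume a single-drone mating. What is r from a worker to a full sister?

Haplodiploid full sisters inherit their father's entire haploid genome identically (contributing 1/2) and on average half of their mother's contribution (1/2 · 1/2 = 1/4); r = 1/2 + 1/4 = 3/4.

0.75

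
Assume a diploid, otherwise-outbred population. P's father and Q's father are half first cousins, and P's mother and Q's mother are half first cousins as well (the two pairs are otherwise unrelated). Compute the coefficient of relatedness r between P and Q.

Wright's path rule: contributions from independent ancestry routes add.
P and Q are related in two ways: half second cousins through their fathers (r = 1/64) and half second cousins through their mothers (r = 1/64).
r = 1/64 + 1/64 = 1/32 = 0.03125.

0.03125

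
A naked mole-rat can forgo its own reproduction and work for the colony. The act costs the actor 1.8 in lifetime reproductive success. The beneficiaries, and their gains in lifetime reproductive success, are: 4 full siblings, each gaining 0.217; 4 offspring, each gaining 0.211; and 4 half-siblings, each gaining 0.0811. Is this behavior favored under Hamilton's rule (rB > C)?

Hamilton's rule: the trait is favored when the sum of r·B over every recipient exceeds the actor's cost C.
r to a full sibling = 1/2 (full sibs share both parents — two paths of length 2: r = 2·(1/2)^2 = 1/2).
r to an offspring = 1/2 (one parent–offspring link: r = (1/2)^1 = 1/2).
r to a half-sibling = 1/4 (half-sibs share one parent — one path of length 2: r = (1/2)^2 = 1/4).
Summing one r·B term per recipient: 4·0.5·0.217 + 4·0.5·0.211 + 4·0.25·0.0811 = 0.9371.
0.9371 < 1.8: the indirect benefit is less than the cost.

No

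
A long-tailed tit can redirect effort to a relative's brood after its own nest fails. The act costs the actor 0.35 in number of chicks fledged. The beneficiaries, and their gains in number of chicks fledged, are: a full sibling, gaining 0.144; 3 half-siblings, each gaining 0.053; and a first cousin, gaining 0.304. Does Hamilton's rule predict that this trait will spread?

No

Hamilton's rule: the trait is favored when the sum of r·B over every recipient exceeds the actor's cost C.
r to a full sibling = 1/2 (full sibs share both parents — two paths of length 2: r = 2·(1/2)^2 = 1/2).
r to a half-sibling = 0.25 (half-sibs share one parent — one path of length 2: r = (1/2)^2 = 1/4).
r to a first cousin = 1/8 (first cousins share one grandparent pair — two paths of length 4: r = 2·(1/2)^4 = 1/8).
Summing one r·B term per recipient: 1·0.5·0.144 + 3·0.25·0.053 + 1·0.125·0.304 = 0.14975.
0.14975 < 0.35: the indirect benefit is less than the cost.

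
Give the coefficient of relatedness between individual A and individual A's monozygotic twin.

Each parent–offspring link contributes a factor of 1/2, and independent paths through distinct common ancestors add.
Monozygotic twins share every allele identical by descent: r = 1.

1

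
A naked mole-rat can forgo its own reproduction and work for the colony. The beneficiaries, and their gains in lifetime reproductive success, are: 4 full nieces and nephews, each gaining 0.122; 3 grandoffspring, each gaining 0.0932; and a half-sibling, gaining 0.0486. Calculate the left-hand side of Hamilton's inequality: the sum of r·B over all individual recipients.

r to a full niece or nephew = 1/4 (full aunt/uncle↔niece/nephew: two paths of length 3 through the shared grandparent pair: r = 2·(1/2)^3 = 1/4).
r to a grandoffspring = 0.25 (two parent–offspring links: r = (1/2)^2 = 1/4).
r to a half-sibling = 0.25 (half-sibs share one parent — one path of length 2: r = (1/2)^2 = 1/4).
Summing one r·B term per recipient: 4·0.25·0.122 + 3·0.25·0.0932 + 1·0.25·0.0486 = 0.20405.

0.20405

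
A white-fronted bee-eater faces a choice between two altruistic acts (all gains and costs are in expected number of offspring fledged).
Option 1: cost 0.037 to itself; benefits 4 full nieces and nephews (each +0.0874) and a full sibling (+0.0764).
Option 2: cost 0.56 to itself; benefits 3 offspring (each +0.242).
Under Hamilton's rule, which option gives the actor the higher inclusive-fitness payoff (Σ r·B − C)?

Option 1: r to a full niece or nephew = 0.25.
Option 1: r to a full sibling = 0.5.
Option 1: Σ r·B − C = (4·0.25·0.0874 + 1·0.5·0.0764) − 0.037 = 0.0886.
Option 2: r to an offspring = 0.5.
Option 2: Σ r·B − C = (3·0.5·0.242) − 0.56 = -0.197.
Option 1 has the higher net inclusive-fitness payoff.

Option 1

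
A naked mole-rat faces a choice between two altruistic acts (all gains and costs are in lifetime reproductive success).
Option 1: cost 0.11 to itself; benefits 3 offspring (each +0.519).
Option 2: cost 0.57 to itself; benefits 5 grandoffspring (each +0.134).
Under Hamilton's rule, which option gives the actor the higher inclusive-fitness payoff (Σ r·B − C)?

Option 1: r to an offspring = 0.5.
Option 1: Σ r·B − C = (3·0.5·0.519) − 0.11 = 0.6685.
Option 2: r to a grandoffspring = 0.25.
Option 2: Σ r·B − C = (5·0.25·0.134) − 0.57 = -0.4025.
Option 1 has the higher net inclusive-fitness payoff.

Option 1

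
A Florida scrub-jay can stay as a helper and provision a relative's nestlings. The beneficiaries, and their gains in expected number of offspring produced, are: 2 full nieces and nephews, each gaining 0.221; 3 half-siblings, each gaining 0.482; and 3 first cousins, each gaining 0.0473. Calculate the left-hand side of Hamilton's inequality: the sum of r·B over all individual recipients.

0.4897375

r to a full niece or nephew = 0.25 (full aunt/uncle↔niece/nephew: two paths of length 3 through the shared grandparent pair: r = 2·(1/2)^3 = 1/4).
r to a half-sibling = 1/4 (half-sibs share one parent — one path of length 2: r = (1/2)^2 = 1/4).
r to a first cousin = 0.125 (first cousins share one grandparent pair — two paths of length 4: r = 2·(1/2)^4 = 1/8).
Summing one r·B term per recipient: 2·0.25·0.221 + 3·0.25·0.482 + 3·0.125·0.0473 = 0.4897375.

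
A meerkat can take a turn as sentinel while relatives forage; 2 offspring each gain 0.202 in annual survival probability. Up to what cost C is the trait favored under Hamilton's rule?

r to an offspring = 0.5 (one parent–offspring link: r = (1/2)^1 = 1/2).
Hamilton's rule: n·r·B > C, so the trait is favored while C < n·r·B = 2·0.5·0.202 = 0.202.

0.202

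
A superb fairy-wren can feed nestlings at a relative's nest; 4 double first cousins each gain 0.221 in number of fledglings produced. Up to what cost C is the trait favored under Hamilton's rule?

0.221

r to a double first cousin = 1/4 (double first cousins share both grandparent pairs — four paths of length 4: r = 4·(1/2)^4 = 1/4).
Hamilton's rule: n·r·B > C, so the trait is favored while C < n·r·B = 4·0.25·0.221 = 0.221.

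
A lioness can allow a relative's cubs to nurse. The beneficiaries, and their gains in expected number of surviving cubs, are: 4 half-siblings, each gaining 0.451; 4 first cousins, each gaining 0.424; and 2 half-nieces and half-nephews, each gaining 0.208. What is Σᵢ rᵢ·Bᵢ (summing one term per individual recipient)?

r to a half-sibling = 1/4 (half-sibs share one parent — one path of length 2: r = (1/2)^2 = 1/4).
r to a first cousin = 0.125 (first cousins share one grandparent pair — two paths of length 4: r = 2·(1/2)^4 = 1/8).
r to a half-niece or half-nephew = 0.125 (half-aunt/uncle↔niece/nephew: one path of length 3: r = (1/2)^3 = 1/8).
Summing one r·B term per recipient: 4·0.25·0.451 + 4·0.125·0.424 + 2·0.125·0.208 = 0.715.

0.715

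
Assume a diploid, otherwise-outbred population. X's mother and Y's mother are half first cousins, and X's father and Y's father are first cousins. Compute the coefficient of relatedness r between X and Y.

0.046875

With two independent routes of shared ancestry, r is the sum of the two contributions.
X and Y are related in two ways: half second cousins through their mothers (r = 1/64) and second cousins through their fathers (r = 1/32).
r = 1/64 + 1/32 = 0.046875.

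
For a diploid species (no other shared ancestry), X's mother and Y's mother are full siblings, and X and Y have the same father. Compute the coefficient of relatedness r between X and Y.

Wright's path rule: contributions from independent ancestry routes add.
X and Y are related in two ways: first cousins through their mothers (r = 1/8) and half-sibs through their shared father (r = 1/4).
r = 1/8 + 1/4 = 0.375.

0.375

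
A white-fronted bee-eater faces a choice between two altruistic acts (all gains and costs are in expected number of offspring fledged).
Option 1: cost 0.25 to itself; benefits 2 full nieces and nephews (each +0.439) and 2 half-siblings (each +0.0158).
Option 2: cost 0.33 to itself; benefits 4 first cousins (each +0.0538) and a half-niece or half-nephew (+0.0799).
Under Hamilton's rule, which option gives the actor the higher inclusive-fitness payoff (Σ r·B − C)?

Option 1

Option 1: r to a full niece or nephew = 0.25.
Option 1: r to a half-sibling = 0.25.
Option 1: Σ r·B − C = (2·0.25·0.439 + 2·0.25·0.0158) − 0.25 = -0.0226.
Option 2: r to a first cousin = 0.125.
Option 2: r to a half-niece or half-nephew = 0.125.
Option 2: Σ r·B − C = (4·0.125·0.0538 + 1·0.125·0.0799) − 0.33 = -0.2931125.
Option 1 has the higher net inclusive-fitness payoff.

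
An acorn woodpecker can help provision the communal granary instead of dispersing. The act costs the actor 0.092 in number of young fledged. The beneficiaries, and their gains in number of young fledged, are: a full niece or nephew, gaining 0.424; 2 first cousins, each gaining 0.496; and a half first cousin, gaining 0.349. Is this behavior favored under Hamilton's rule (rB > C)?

Hamilton's rule: the trait is favored when the sum of r·B over every recipient exceeds the actor's cost C.
r to a full niece or nephew = 1/4 (full aunt/uncle↔niece/nephew: two paths of length 3 through the shared grandparent pair: r = 2·(1/2)^3 = 1/4).
r to a first cousin = 0.125 (first cousins share one grandparent pair — two paths of length 4: r = 2·(1/2)^4 = 1/8).
r to a half first cousin = 1/16 (half first cousins share one grandparent — one path of length 4: r = (1/2)^4 = 1/16).
Summing one r·B term per recipient: 1·0.25·0.424 + 2·0.125·0.496 + 1·0.0625·0.349 = 0.2518125.
0.2518125 > 0.092: the indirect benefit exceeds the cost.

Yes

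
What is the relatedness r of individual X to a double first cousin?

0.25

Double first cousins share both grandparent pairs — four paths of length 4: r = 4·(1/2)^4 = 1/4.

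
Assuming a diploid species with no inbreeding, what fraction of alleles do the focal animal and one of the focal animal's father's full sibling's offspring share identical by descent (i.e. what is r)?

Each parent–offspring link contributes a factor of 1/2, and independent paths through distinct common ancestors add.
First cousins share one grandparent pair — two paths of length 4: r = 2·(1/2)^4 = 1/8.

0.125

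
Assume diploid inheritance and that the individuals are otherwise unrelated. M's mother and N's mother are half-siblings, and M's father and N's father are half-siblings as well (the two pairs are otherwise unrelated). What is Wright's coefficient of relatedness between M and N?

Wright's path rule: contributions from independent ancestry routes add.
M and N are related in two ways: half first cousins through their mothers (r = 1/16) and half first cousins through their fathers (r = 1/16).
r = 1/16 + 1/16 = 1/8 = 0.125.

0.125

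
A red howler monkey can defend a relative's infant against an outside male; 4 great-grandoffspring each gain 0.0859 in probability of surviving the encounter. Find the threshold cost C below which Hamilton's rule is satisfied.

r to a great-grandoffspring = 1/8 (three parent–offspring links: r = (1/2)^3 = 1/8).
Hamilton's rule: n·r·B > C, so the trait is favored while C < n·r·B = 4·0.125·0.0859 = 0.04295.

0.04295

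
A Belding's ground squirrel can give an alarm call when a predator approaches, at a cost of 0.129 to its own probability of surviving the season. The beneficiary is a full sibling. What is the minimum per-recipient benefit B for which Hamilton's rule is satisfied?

0.258

r to a full sibling = 0.5 (full sibs share both parents — two paths of length 2: r = 2·(1/2)^2 = 1/2).
Hamilton's rule with n recipients of equal r: n·r·B > C, so B > C/(n·r) = 0.129/(1·0.5) = 0.258.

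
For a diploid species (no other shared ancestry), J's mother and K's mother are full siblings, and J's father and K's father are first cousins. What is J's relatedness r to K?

0.15625

Wright's path rule: contributions from independent ancestry routes add.
J and K are related in two ways: first cousins through their mothers (r = 1/8) and second cousins through their fathers (r = 1/32).
r = 1/8 + 1/32 = 0.15625.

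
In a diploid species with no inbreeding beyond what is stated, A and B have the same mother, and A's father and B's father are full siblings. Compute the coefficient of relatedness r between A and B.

Relatedness sums over independent paths through distinct common ancestors.
A and B are related in two ways: half-sibs through their shared mother (r = 1/4) and first cousins through their fathers (r = 1/8).
r = 1/4 + 1/8 = 3/8 = 0.375.

0.375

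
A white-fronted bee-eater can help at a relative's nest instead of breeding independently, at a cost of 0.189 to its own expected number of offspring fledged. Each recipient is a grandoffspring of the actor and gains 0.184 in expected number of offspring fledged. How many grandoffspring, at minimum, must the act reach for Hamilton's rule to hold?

5

r to a grandoffspring = 0.25 (two parent–offspring links: r = (1/2)^2 = 1/4).
Hamilton's rule: n·r·B > C  ⇒  n > C/(r·B) = 0.189/(0.25·0.184) = 4.109.
The smallest integer exceeding 4.109 is 5.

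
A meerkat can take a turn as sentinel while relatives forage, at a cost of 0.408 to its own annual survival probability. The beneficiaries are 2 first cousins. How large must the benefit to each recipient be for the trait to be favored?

r to a first cousin = 0.125 (first cousins share one grandparent pair — two paths of length 4: r = 2·(1/2)^4 = 1/8).
Hamilton's rule with n recipients of equal r: n·r·B > C, so B > C/(n·r) = 0.408/(2·0.125) = 1.632.

1.632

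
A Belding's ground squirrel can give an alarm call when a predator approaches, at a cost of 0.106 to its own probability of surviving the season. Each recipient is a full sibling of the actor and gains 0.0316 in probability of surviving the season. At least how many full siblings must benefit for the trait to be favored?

r to a full sibling = 1/2 (full sibs share both parents — two paths of length 2: r = 2·(1/2)^2 = 1/2).
Hamilton's rule: n·r·B > C  ⇒  n > C/(r·B) = 0.106/(0.5·0.0316) = 6.709.
The smallest integer exceeding 6.709 is 7.

7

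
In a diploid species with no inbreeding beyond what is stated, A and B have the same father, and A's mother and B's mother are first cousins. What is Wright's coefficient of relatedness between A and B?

Independent pedigree routes through distinct common ancestors add.
A and B are related in two ways: half-sibs through their shared father (r = 1/4) and second cousins through their mothers (r = 1/32).
r = 1/4 + 1/32 = 0.28125.

0.28125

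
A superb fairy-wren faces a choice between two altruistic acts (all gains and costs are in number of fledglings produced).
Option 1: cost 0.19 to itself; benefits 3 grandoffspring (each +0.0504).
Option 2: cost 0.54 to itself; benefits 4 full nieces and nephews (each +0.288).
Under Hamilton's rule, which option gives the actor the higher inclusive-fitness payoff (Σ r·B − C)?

Option 1

Option 1: r to a grandoffspring = 0.25.
Option 1: Σ r·B − C = (3·0.25·0.0504) − 0.19 = -0.1522.
Option 2: r to a full niece or nephew = 0.25.
Option 2: Σ r·B − C = (4·0.25·0.288) − 0.54 = -0.252.
Option 1 has the higher net inclusive-fitness payoff.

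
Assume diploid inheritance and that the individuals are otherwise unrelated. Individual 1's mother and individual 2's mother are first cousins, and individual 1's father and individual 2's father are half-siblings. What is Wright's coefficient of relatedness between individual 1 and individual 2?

Independent pedigree routes through distinct common ancestors add.
Individual 1 and individual 2 are related in two ways: second cousins through their mothers (r = 1/32) and half first cousins through their fathers (r = 1/16).
r = 1/32 + 1/16 = 3/32 = 0.09375.

0.09375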